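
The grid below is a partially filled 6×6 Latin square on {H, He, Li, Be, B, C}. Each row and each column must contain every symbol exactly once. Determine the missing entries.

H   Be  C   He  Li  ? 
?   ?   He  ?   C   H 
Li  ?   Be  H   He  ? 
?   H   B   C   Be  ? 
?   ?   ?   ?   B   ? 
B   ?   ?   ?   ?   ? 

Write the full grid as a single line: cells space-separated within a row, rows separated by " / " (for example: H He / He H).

(r1,c6) = B
(r2,c1) = Be
(r3,c6) = C
(r4,c1) = He
(r4,c6) = Li
(r5,c1) = C
(r6,c5) = H
(r3,c2) = B
(r6,c3) = Li
(r6,c4) = Be
(r6,c6) = He
(r2,c2) = Li
(r2,c4) = B
(r5,c2) = He
(r5,c3) = H
(r5,c4) = Li
(r5,c6) = Be
(r6,c2) = C

H Be C He Li B / Be Li He B C H / Li B Be H He C / He H B C Be Li / C He H Li B Be / B C Li Be H He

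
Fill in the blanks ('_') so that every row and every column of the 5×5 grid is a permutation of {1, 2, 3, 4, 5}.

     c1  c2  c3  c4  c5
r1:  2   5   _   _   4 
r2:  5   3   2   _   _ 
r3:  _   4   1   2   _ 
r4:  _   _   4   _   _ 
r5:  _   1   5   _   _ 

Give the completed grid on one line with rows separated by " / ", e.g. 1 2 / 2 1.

(r1,c3): row 1 has {2,4,5}; column 3 has {1,2,4,5}, so it must be 3.
(r1,c4): row 1 has {2,3,4,5}; column 4 has {2}, so it must be 1.
(r2,c4): row 2 has {2,3,5}; column 4 has {1,2}, so it must be 4.
(r2,c5): row 2 has {2,3,4,5}; column 5 has {4}, so it must be 1.
(r3,c1): row 3 has {1,2,4}; column 1 has {2,5}, so it must be 3.
(r3,c5): row 3 has {1,2,3,4}; column 5 has {1,4}, so it must be 5.
(r4,c1): row 4 has {4}; column 1 has {2,3,5}, so it must be 1.
(r4,c2): row 4 has {1,4}; column 2 has {1,3,4,5}, so it must be 2.
(r4,c5): row 4 has {1,2,4}; column 5 has {1,4,5}, so it must be 3.
(r5,c1): row 5 has {1,5}; column 1 has {1,2,3,5}, so it must be 4.
(r5,c4): row 5 has {1,4,5}; column 4 has {1,2,4}, so it must be 3.
(r5,c5): row 5 has {1,3,4,5}; column 5 has {1,3,4,5}, so it must be 2.
(r4,c4): row 4 has {1,2,3,4}; column 4 has {1,2,3,4}, so it must be 5.

2 5 3 1 4 / 5 3 2 4 1 / 3 4 1 2 5 / 1 2 4 5 3 / 4 1 5 3 2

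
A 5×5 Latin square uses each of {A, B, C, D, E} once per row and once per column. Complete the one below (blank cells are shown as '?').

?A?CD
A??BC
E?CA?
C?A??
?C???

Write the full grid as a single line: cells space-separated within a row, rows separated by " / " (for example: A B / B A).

B A E C D / A E D B C / E D C A B / C B A D E / D C B E A

At row 1, column 1: row 1 has {A,C,D}; column 1 has {A,C,E}; that leaves B.
At row 1, column 3: row 1 has {A,B,C,D}; column 3 has {A,C}; that leaves E.
At row 2, column 3: row 2 has {A,B,C}; column 3 has {A,C,E}; that leaves D.
At row 3, column 5: row 3 has {A,C,E}; column 5 has {C,D}; that leaves B.
At row 4, column 5: row 4 has {A,C}; column 5 has {B,C,D}; that leaves E.
At row 5, column 1: row 5 has {C}; column 1 has {A,B,C,E}; that leaves D.
At row 5, column 3: row 5 has {C,D}; column 3 has {A,C,D,E}; that leaves B.
At row 5, column 4: row 5 has {B,C,D}; column 4 has {A,B,C}; that leaves E.
At row 5, column 5: row 5 has {B,C,D,E}; column 5 has {B,C,D,E}; that leaves A.
At row 2, column 2: row 2 has {A,B,C,D}; column 2 has {A,C}; that leaves E.
At row 3, column 2: row 3 has {A,B,C,E}; column 2 has {A,C,E}; that leaves D.
At row 4, column 2: row 4 has {A,C,E}; column 2 has {A,C,D,E}; that leaves B.
At row 4, column 4: row 4 has {A,B,C,E}; column 4 has {A,B,C,E}; that leaves D.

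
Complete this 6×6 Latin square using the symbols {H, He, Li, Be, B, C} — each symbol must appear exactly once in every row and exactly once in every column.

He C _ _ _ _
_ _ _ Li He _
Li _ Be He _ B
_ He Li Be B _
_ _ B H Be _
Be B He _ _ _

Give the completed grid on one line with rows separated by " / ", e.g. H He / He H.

He C H B Li Be / B Be C Li He H / Li H Be He C B / H He Li Be B C / C Li B H Be He / Be B He C H Li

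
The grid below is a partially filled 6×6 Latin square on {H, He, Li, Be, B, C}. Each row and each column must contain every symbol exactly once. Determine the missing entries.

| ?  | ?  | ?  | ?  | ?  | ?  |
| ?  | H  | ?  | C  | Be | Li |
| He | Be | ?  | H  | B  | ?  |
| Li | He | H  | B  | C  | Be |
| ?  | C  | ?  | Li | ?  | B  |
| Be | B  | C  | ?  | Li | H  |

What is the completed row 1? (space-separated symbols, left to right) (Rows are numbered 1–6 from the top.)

At row 1, column 2: row 1 is empty so far; column 2 has {H,He,Be,B,C}; that leaves Li.
At row 2, column 1: row 2 has {H,Li,Be,C}; column 1 has {He,Li,Be}; that leaves B.
At row 2, column 3: row 2 has {H,Li,Be,B,C}; column 3 has {H,C}; that leaves He.
At row 3, column 3: row 3 has {H,He,Be,B}; column 3 has {H,He,C}; that leaves Li.
At row 3, column 6: row 3 has {H,He,Li,Be,B}; column 6 has {H,Li,Be,B}; that leaves C.
At row 5, column 1: row 5 has {Li,B,C}; column 1 has {He,Li,Be,B}; that leaves H.
At row 5, column 3: row 5 has {H,Li,B,C}; column 3 has {H,He,Li,C}; that leaves Be.
At row 5, column 5: row 5 has {H,Li,Be,B,C}; column 5 has {Li,Be,B,C}; that leaves He.
At row 6, column 4: row 6 has {H,Li,Be,B,C}; column 4 has {H,Li,B,C}; that leaves He.
At row 1, column 1: row 1 has {Li}; column 1 has {H,He,Li,Be,B}; that leaves C.
At row 1, column 3: row 1 has {Li,C}; column 3 has {H,He,Li,Be,C}; that leaves B.
At row 1, column 4: row 1 has {Li,B,C}; column 4 has {H,He,Li,B,C}; that leaves Be.
At row 1, column 5: row 1 has {Li,Be,B,C}; column 5 has {He,Li,Be,B,C}; that leaves H.
At row 1, column 6: row 1 has {H,Li,Be,B,C}; column 6 has {H,Li,Be,B,C}; that leaves He.

C Li B Be H He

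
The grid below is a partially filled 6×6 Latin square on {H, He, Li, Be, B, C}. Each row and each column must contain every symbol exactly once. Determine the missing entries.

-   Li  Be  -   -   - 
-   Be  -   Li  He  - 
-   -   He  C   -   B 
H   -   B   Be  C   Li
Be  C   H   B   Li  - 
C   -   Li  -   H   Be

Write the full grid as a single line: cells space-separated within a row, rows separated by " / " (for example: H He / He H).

He Li Be H B C / B Be C Li He H / Li H He C Be B / H He B Be C Li / Be C H B Li He / C B Li He H Be

Cell (r1,c5): row 1 has {Li,Be}; column 5 has {H,He,Li,C} → B.
Cell (r2,c1): row 2 has {He,Li,Be}; column 1 has {H,Be,C} → B.
Cell (r2,c3): row 2 has {He,Li,Be,B}; column 3 has {H,He,Li,Be,B} → C.
Cell (r2,c6): row 2 has {He,Li,Be,B,C}; column 6 has {Li,Be,B} → H.
Cell (r3,c1): row 3 has {He,B,C}; column 1 has {H,Be,B,C} → Li.
Cell (r3,c2): row 3 has {He,Li,B,C}; column 2 has {Li,Be,C} → H.
Cell (r3,c5): row 3 has {H,He,Li,B,C}; column 5 has {H,He,Li,B,C} → Be.
Cell (r4,c2): row 4 has {H,Li,Be,B,C}; column 2 has {H,Li,Be,C} → He.
Cell (r5,c6): row 5 has {H,Li,Be,B,C}; column 6 has {H,Li,Be,B} → He.
Cell (r6,c2): row 6 has {H,Li,Be,C}; column 2 has {H,He,Li,Be,C} → B.
Cell (r6,c4): row 6 has {H,Li,Be,B,C}; column 4 has {Li,Be,B,C} → He.
Cell (r1,c1): row 1 has {Li,Be,B}; column 1 has {H,Li,Be,B,C} → He.
Cell (r1,c4): row 1 has {He,Li,Be,B}; column 4 has {He,Li,Be,B,C} → H.
Cell (r1,c6): row 1 has {H,He,Li,Be,B}; column 6 has {H,He,Li,Be,B} → C.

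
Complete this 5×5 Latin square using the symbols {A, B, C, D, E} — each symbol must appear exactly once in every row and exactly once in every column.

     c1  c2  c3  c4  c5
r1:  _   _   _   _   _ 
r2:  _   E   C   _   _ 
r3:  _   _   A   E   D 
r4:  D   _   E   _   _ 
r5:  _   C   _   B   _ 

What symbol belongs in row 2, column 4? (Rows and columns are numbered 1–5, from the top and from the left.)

(r3,c2) = B
(r4,c2) = A
(r4,c4) = C
(r4,c5) = B
(r5,c3) = D
(r1,c2) = D
(r1,c3) = B
(r1,c4) = A
(r2,c4) = D

D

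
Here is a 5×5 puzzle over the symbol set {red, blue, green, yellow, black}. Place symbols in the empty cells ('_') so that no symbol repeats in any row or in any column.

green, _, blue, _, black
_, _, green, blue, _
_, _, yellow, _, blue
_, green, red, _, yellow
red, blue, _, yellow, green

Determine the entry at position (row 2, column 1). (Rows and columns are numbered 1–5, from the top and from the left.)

yellow

Cell (r1,c4): row 1 has {blue,green,black}; column 4 has {blue,yellow} → red.
Cell (r2,c5): row 2 has {blue,green}; column 5 has {blue,green,yellow,black} → red.
Cell (r3,c1): row 3 has {blue,yellow}; column 1 has {red,green} → black.
Cell (r3,c2): row 3 has {blue,yellow,black}; column 2 has {blue,green} → red.
Cell (r3,c4): row 3 has {red,blue,yellow,black}; column 4 has {red,blue,yellow} → green.
Cell (r4,c1): row 4 has {red,green,yellow}; column 1 has {red,green,black} → blue.
Cell (r4,c4): row 4 has {red,blue,green,yellow}; column 4 has {red,blue,green,yellow} → black.
Cell (r5,c3): row 5 has {red,blue,green,yellow}; column 3 has {red,blue,green,yellow} → black.
Cell (r1,c2): row 1 has {red,blue,green,black}; column 2 has {red,blue,green} → yellow.
Cell (r2,c1): row 2 has {red,blue,green}; column 1 has {red,blue,green,black} → yellow.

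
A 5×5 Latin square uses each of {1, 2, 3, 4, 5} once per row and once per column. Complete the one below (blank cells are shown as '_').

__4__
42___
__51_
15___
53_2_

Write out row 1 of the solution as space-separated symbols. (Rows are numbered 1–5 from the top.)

2 1 4 3 5

At row 1, column 2: row 1 has {4}; column 2 has {2,3,5}; that leaves 1.
At row 3, column 2: row 3 has {1,5}; column 2 has {1,2,3,5}; that leaves 4.
At row 5, column 3: row 5 has {2,3,5}; column 3 has {4,5}; that leaves 1.
At row 5, column 5: row 5 has {1,2,3,5}; column 5 is empty so far; that leaves 4.
At row 2, column 3: row 2 has {2,4}; column 3 has {1,4,5}; that leaves 3.
At row 2, column 4: row 2 has {2,3,4}; column 4 has {1,2}; that leaves 5.
At row 2, column 5: row 2 has {2,3,4,5}; column 5 has {4}; that leaves 1.
At row 4, column 3: row 4 has {1,5}; column 3 has {1,3,4,5}; that leaves 2.
At row 4, column 5: row 4 has {1,2,5}; column 5 has {1,4}; that leaves 3.
At row 1, column 4: row 1 has {1,4}; column 4 has {1,2,5}; that leaves 3.
At row 3, column 5: row 3 has {1,4,5}; column 5 has {1,3,4}; that leaves 2.
At row 4, column 4: row 4 has {1,2,3,5}; column 4 has {1,2,3,5}; that leaves 4.
At row 1, column 1: row 1 has {1,3,4}; column 1 has {1,4,5}; that leaves 2.
At row 1, column 5: row 1 has {1,2,3,4}; column 5 has {1,2,3,4}; that leaves 5.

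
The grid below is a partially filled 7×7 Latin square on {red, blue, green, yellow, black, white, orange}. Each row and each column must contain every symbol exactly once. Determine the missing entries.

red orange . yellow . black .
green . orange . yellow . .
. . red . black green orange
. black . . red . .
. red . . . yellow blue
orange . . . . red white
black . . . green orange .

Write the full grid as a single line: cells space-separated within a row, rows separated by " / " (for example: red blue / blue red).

At row 1, column 7: row 1 has {red,yellow,black,orange}; column 7 has {blue,white,orange}; that leaves green.
At row 4, column 7: row 4 has {red,black}; column 7 has {blue,green,white,orange}; that leaves yellow.
At row 5, column 1: row 5 has {red,blue,yellow}; column 1 has {red,green,black,orange}; that leaves white.
At row 5, column 5: row 5 has {red,blue,yellow,white}; column 5 has {red,green,yellow,black}; that leaves orange.
At row 6, column 5: row 6 has {red,white,orange}; column 5 has {red,green,yellow,black,orange}; that leaves blue.
At row 7, column 7: row 7 has {green,black,orange}; column 7 has {blue,green,yellow,white,orange}; that leaves red.
At row 1, column 5: row 1 has {red,green,yellow,black,orange}; column 5 has {red,blue,green,yellow,black,orange}; that leaves white.
At row 2, column 7: row 2 has {green,yellow,orange}; column 7 has {red,blue,green,yellow,white,orange}; that leaves black.
At row 4, column 1: row 4 has {red,yellow,black}; column 1 has {red,green,black,white,orange}; that leaves blue.
At row 4, column 6: row 4 has {red,blue,yellow,black}; column 6 has {red,green,yellow,black,orange}; that leaves white.
At row 1, column 3: row 1 has {red,green,yellow,black,white,orange}; column 3 has {red,orange}; that leaves blue.
At row 2, column 6: row 2 has {green,yellow,black,orange}; column 6 has {red,green,yellow,black,white,orange}; that leaves blue.
At row 3, column 1: row 3 has {red,green,black,orange}; column 1 has {red,blue,green,black,white,orange}; that leaves yellow.
At row 4, column 3: row 4 has {red,blue,yellow,black,white}; column 3 has {red,blue,orange}; that leaves green.
At row 4, column 4: row 4 has {red,blue,green,yellow,black,white}; column 4 has {yellow}; that leaves orange.
At row 5, column 3: row 5 has {red,blue,yellow,white,orange}; column 3 has {red,blue,green,orange}; that leaves black.
At row 5, column 4: row 5 has {red,blue,yellow,black,white,orange}; column 4 has {yellow,orange}; that leaves green.
At row 6, column 3: row 6 has {red,blue,white,orange}; column 3 has {red,blue,green,black,orange}; that leaves yellow.
At row 6, column 4: row 6 has {red,blue,yellow,white,orange}; column 4 has {green,yellow,orange}; that leaves black.
At row 7, column 3: row 7 has {red,green,black,orange}; column 3 has {red,blue,green,yellow,black,orange}; that leaves white.
At row 7, column 4: row 7 has {red,green,black,white,orange}; column 4 has {green,yellow,black,orange}; that leaves blue.
At row 2, column 2: row 2 has {blue,green,yellow,black,orange}; column 2 has {red,black,orange}; that leaves white.
At row 2, column 4: row 2 has {blue,green,yellow,black,white,orange}; column 4 has {blue,green,yellow,black,orange}; that leaves red.
At row 3, column 2: row 3 has {red,green,yellow,black,orange}; column 2 has {red,black,white,orange}; that leaves blue.
At row 3, column 4: row 3 has {red,blue,green,yellow,black,orange}; column 4 has {red,blue,green,yellow,black,orange}; that leaves white.
At row 6, column 2: row 6 has {red,blue,yellow,black,white,orange}; column 2 has {red,blue,black,white,orange}; that leaves green.
At row 7, column 2: row 7 has {red,blue,green,black,white,orange}; column 2 has {red,blue,green,black,white,orange}; that leaves yellow.

red orange blue yellow white black green / green white orange red yellow blue black / yellow blue red white black green orange / blue black green orange red white yellow / white red black green orange yellow blue / orange green yellow black blue red white / black yellow white blue green orange red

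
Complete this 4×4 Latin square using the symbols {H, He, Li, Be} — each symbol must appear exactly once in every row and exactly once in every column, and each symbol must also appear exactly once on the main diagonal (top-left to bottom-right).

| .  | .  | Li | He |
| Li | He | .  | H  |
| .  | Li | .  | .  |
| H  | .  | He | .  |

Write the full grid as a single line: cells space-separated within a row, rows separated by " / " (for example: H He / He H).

Be H Li He / Li He Be H / He Li H Be / H Be He Li

At row 1, column 1: row 1 has {He,Li}; column 1 has {H,Li}; the diagonal has {He}; that leaves Be.
At row 1, column 2: row 1 has {He,Li,Be}; column 2 has {He,Li}; that leaves H.
At row 2, column 3: row 2 has {H,He,Li}; column 3 has {He,Li}; that leaves Be.
At row 3, column 1: row 3 has {Li}; column 1 has {H,Li,Be}; that leaves He.
At row 3, column 3: row 3 has {He,Li}; column 3 has {He,Li,Be}; the diagonal has {He,Be}; that leaves H.
At row 3, column 4: row 3 has {H,He,Li}; column 4 has {H,He}; that leaves Be.
At row 4, column 2: row 4 has {H,He}; column 2 has {H,He,Li}; that leaves Be.
At row 4, column 4: row 4 has {H,He,Be}; column 4 has {H,He,Be}; the diagonal has {H,He,Be}; that leaves Li.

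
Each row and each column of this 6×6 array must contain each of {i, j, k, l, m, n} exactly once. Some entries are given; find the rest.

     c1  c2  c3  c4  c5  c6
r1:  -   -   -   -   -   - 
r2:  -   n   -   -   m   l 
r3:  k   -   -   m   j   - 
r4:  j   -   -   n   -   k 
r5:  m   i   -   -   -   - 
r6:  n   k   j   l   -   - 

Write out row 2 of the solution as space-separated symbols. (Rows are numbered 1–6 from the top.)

i n k j m l

(r2,c1) = i
(r2,c3) = k
(r2,c4) = j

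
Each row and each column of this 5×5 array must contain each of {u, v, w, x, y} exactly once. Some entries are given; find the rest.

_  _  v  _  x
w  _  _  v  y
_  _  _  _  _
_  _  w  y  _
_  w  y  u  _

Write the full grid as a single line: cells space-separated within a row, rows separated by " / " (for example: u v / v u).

Cell (r1,c4): row 1 has {v,x}; column 4 has {u,v,y} → w.
Cell (r3,c4): row 3 is empty so far; column 4 has {u,v,w,y} → x.
Cell (r5,c5): row 5 has {u,w,y}; column 5 has {x,y} → v.
Cell (r3,c3): row 3 has {x}; column 3 has {v,w,y} → u.
Cell (r3,c5): row 3 has {u,x}; column 5 has {v,x,y} → w.
Cell (r4,c5): row 4 has {w,y}; column 5 has {v,w,x,y} → u.
Cell (r5,c1): row 5 has {u,v,w,y}; column 1 has {w} → x.
Cell (r2,c3): row 2 has {v,w,y}; column 3 has {u,v,w,y} → x.
Cell (r4,c1): row 4 has {u,w,y}; column 1 has {w,x} → v.
Cell (r4,c2): row 4 has {u,v,w,y}; column 2 has {w} → x.
Cell (r2,c2): row 2 has {v,w,x,y}; column 2 has {w,x} → u.
Cell (r3,c1): row 3 has {u,w,x}; column 1 has {v,w,x} → y.
Cell (r3,c2): row 3 has {u,w,x,y}; column 2 has {u,w,x} → v.
Cell (r1,c1): row 1 has {v,w,x}; column 1 has {v,w,x,y} → u.
Cell (r1,c2): row 1 has {u,v,w,x}; column 2 has {u,v,w,x} → y.

u y v w x / w u x v y / y v u x w / v x w y u / x w y u v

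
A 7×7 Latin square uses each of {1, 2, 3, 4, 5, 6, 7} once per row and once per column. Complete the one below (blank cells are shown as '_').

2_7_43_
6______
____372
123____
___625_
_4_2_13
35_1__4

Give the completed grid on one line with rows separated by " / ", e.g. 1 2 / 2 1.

2 6 7 5 4 3 1 / 6 7 4 3 1 2 5 / 5 1 6 4 3 7 2 / 1 2 3 7 5 4 6 / 4 3 1 6 2 5 7 / 7 4 5 2 6 1 3 / 3 5 2 1 7 6 4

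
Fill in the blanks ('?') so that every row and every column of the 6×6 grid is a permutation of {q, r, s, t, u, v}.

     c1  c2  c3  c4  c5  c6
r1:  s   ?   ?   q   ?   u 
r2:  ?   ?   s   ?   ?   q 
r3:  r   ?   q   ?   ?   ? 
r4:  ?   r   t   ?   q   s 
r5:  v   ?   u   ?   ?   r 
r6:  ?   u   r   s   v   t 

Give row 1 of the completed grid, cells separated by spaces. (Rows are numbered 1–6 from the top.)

(r1,c3) = v
(r3,c6) = v
(r4,c1) = u
(r4,c4) = v
(r5,c4) = t
(r5,c5) = s
(r6,c1) = q
(r1,c2) = t
(r1,c5) = r

s t v q r u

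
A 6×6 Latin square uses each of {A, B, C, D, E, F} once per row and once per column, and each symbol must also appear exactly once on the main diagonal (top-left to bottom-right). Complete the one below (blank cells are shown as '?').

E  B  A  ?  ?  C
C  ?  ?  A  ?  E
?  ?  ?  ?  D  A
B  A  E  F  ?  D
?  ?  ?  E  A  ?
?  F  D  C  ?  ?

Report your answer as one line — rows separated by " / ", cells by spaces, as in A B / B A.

E B A D F C / C D F A B E / F E C B D A / B A E F C D / D C B E A F / A F D C E B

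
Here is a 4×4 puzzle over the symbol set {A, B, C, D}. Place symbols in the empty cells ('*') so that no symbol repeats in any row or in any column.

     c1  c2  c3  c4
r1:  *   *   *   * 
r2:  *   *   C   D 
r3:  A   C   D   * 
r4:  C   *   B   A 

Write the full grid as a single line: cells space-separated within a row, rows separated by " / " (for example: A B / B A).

(r1,c3) = A
(r2,c1) = B
(r2,c2) = A
(r3,c4) = B
(r4,c2) = D
(r1,c1) = D
(r1,c2) = B
(r1,c4) = C

D B A C / B A C D / A C D B / C D B A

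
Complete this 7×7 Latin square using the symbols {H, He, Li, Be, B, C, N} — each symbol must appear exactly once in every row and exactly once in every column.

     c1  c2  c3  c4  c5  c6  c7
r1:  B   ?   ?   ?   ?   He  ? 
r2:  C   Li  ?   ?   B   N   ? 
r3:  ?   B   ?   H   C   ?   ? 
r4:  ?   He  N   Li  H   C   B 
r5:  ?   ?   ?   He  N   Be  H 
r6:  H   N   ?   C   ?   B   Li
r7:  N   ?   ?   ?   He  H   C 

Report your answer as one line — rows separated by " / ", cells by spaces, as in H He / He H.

B H C N Li He Be / C Li H Be B N He / He B Be H C Li N / Be He N Li H C B / Li C B He N Be H / H N He C Be B Li / N Be Li B He H C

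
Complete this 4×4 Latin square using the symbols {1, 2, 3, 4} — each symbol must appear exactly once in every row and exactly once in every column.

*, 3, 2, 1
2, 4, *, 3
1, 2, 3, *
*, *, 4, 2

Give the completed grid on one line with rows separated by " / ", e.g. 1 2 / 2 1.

(r1,c1) = 4
(r2,c3) = 1
(r3,c4) = 4
(r4,c1) = 3
(r4,c2) = 1

4 3 2 1 / 2 4 1 3 / 1 2 3 4 / 3 1 4 2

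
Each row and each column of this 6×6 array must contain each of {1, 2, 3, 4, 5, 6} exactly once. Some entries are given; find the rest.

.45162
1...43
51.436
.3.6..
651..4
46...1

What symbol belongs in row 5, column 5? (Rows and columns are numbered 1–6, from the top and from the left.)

(r1,c1) = 3
(r2,c2) = 2
(r2,c3) = 6
(r2,c4) = 5
(r3,c3) = 2
(r4,c1) = 2
(r4,c3) = 4
(r4,c6) = 5
(r5,c5) = 2

2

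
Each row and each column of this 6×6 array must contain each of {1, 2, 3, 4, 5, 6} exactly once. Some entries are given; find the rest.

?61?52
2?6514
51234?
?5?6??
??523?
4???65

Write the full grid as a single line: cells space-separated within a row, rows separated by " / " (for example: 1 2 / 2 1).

Cell (r1,c1): row 1 has {1,2,5,6}; column 1 has {2,4,5} → 3.
Cell (r1,c4): row 1 has {1,2,3,5,6}; column 4 has {2,3,5,6} → 4.
Cell (r2,c2): row 2 has {1,2,4,5,6}; column 2 has {1,5,6} → 3.
Cell (r3,c6): row 3 has {1,2,3,4,5}; column 6 has {2,4,5} → 6.
Cell (r4,c1): row 4 has {5,6}; column 1 has {2,3,4,5} → 1.
Cell (r4,c5): row 4 has {1,5,6}; column 5 has {1,3,4,5,6} → 2.
Cell (r4,c6): row 4 has {1,2,5,6}; column 6 has {2,4,5,6} → 3.
Cell (r5,c1): row 5 has {2,3,5}; column 1 has {1,2,3,4,5} → 6.
Cell (r5,c2): row 5 has {2,3,5,6}; column 2 has {1,3,5,6} → 4.
Cell (r5,c6): row 5 has {2,3,4,5,6}; column 6 has {2,3,4,5,6} → 1.
Cell (r6,c2): row 6 has {4,5,6}; column 2 has {1,3,4,5,6} → 2.
Cell (r6,c3): row 6 has {2,4,5,6}; column 3 has {1,2,5,6} → 3.
Cell (r6,c4): row 6 has {2,3,4,5,6}; column 4 has {2,3,4,5,6} → 1.
Cell (r4,c3): row 4 has {1,2,3,5,6}; column 3 has {1,2,3,5,6} → 4.

3 6 1 4 5 2 / 2 3 6 5 1 4 / 5 1 2 3 4 6 / 1 5 4 6 2 3 / 6 4 5 2 3 1 / 4 2 3 1 6 5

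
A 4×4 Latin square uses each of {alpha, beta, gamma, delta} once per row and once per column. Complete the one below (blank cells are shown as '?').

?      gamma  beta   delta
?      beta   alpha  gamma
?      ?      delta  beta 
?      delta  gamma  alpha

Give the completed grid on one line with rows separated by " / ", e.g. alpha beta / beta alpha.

alpha gamma beta delta / delta beta alpha gamma / gamma alpha delta beta / beta delta gamma alpha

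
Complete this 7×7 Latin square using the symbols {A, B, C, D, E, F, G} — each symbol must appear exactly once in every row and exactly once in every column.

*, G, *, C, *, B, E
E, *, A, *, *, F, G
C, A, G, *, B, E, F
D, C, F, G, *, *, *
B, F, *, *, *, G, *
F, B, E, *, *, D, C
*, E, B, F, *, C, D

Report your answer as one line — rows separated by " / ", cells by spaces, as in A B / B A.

A G D C F B E / E D A B C F G / C A G D B E F / D C F G E A B / B F C E D G A / F B E A G D C / G E B F A C D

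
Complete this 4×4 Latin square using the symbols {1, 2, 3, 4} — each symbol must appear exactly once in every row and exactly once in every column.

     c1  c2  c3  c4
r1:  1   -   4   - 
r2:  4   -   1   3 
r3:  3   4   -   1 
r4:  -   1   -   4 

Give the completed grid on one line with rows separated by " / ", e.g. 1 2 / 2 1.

1 3 4 2 / 4 2 1 3 / 3 4 2 1 / 2 1 3 4

Cell (r1,c4): row 1 has {1,4}; column 4 has {1,3,4} → 2.
Cell (r2,c2): row 2 has {1,3,4}; column 2 has {1,4} → 2.
Cell (r3,c3): row 3 has {1,3,4}; column 3 has {1,4} → 2.
Cell (r4,c1): row 4 has {1,4}; column 1 has {1,3,4} → 2.
Cell (r4,c3): row 4 has {1,2,4}; column 3 has {1,2,4} → 3.
Cell (r1,c2): row 1 has {1,2,4}; column 2 has {1,2,4} → 3.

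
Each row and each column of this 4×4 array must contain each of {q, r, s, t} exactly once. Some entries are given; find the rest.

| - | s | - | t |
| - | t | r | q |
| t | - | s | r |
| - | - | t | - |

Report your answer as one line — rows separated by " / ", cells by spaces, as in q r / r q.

r s q t / s t r q / t q s r / q r t s

Cell (r1,c3): row 1 has {s,t}; column 3 has {r,s,t} → q.
Cell (r2,c1): row 2 has {q,r,t}; column 1 has {t} → s.
Cell (r3,c2): row 3 has {r,s,t}; column 2 has {s,t} → q.
Cell (r4,c2): row 4 has {t}; column 2 has {q,s,t} → r.
Cell (r4,c4): row 4 has {r,t}; column 4 has {q,r,t} → s.
Cell (r1,c1): row 1 has {q,s,t}; column 1 has {s,t} → r.
Cell (r4,c1): row 4 has {r,s,t}; column 1 has {r,s,t} → q.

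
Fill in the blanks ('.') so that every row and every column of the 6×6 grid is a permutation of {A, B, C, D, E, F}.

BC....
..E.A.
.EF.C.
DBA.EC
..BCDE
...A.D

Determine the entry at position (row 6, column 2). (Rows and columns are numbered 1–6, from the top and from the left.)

(r1,c3) = D
(r1,c5) = F
(r1,c6) = A
(r3,c1) = A
(r3,c6) = B
(r4,c4) = F
(r5,c1) = F
(r5,c2) = A
(r6,c2) = F

F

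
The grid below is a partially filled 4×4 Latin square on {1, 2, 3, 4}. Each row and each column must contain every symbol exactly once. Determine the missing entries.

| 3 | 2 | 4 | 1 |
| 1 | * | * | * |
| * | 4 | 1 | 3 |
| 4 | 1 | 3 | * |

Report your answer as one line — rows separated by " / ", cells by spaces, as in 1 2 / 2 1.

3 2 4 1 / 1 3 2 4 / 2 4 1 3 / 4 1 3 2

(r2,c2) = 3
(r2,c3) = 2
(r2,c4) = 4
(r3,c1) = 2
(r4,c4) = 2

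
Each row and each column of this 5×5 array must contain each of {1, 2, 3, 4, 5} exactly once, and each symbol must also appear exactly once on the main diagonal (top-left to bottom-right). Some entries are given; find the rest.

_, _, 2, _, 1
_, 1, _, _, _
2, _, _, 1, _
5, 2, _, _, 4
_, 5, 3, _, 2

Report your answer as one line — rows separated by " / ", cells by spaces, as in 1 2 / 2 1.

4 3 2 5 1 / 3 1 4 2 5 / 2 4 5 1 3 / 5 2 1 3 4 / 1 5 3 4 2

(r4,c3): row 4 has {2,4,5}; column 3 has {2,3}, so it must be 1.
(r4,c4): row 4 has {1,2,4,5}; column 4 has {1}; the diagonal has {1,2}, so it must be 3.
(r5,c4): row 5 has {2,3,5}; column 4 has {1,3}, so it must be 4.
(r1,c1): row 1 has {1,2}; column 1 has {2,5}; the diagonal has {1,2,3}, so it must be 4.
(r1,c2): row 1 has {1,2,4}; column 2 has {1,2,5}, so it must be 3.
(r1,c4): row 1 has {1,2,3,4}; column 4 has {1,3,4}, so it must be 5.
(r2,c1): row 2 has {1}; column 1 has {2,4,5}, so it must be 3.
(r2,c4): row 2 has {1,3}; column 4 has {1,3,4,5}, so it must be 2.
(r2,c5): row 2 has {1,2,3}; column 5 has {1,2,4}, so it must be 5.
(r3,c2): row 3 has {1,2}; column 2 has {1,2,3,5}, so it must be 4.
(r3,c3): row 3 has {1,2,4}; column 3 has {1,2,3}; the diagonal has {1,2,3,4}, so it must be 5.
(r3,c5): row 3 has {1,2,4,5}; column 5 has {1,2,4,5}, so it must be 3.
(r5,c1): row 5 has {2,3,4,5}; column 1 has {2,3,4,5}, so it must be 1.
(r2,c3): row 2 has {1,2,3,5}; column 3 has {1,2,3,5}, so it must be 4.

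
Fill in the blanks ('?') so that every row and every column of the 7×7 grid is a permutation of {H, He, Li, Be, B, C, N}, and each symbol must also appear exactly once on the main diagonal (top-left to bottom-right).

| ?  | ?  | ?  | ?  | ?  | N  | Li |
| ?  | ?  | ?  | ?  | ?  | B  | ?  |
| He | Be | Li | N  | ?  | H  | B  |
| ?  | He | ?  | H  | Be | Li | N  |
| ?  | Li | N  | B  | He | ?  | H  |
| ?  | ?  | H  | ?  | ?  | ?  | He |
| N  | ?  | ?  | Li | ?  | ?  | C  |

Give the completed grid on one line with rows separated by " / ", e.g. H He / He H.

B C He Be H N Li / H N C He Li B Be / He Be Li N C H B / C He B H Be Li N / Be Li N B He C H / Li B H C N Be He / N H Be Li B He C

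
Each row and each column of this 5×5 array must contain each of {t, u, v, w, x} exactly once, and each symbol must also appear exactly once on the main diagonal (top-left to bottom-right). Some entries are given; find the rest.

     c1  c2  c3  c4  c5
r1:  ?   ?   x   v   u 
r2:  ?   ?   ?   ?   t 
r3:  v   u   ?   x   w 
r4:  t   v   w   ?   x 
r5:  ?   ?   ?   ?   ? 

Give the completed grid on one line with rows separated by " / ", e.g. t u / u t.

w t x v u / u x v w t / v u t x w / t v w u x / x w u t v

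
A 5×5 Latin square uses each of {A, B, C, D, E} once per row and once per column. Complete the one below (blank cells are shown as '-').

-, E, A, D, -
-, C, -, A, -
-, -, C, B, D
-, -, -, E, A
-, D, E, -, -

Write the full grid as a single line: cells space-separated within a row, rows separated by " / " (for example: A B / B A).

(r3,c2): row 3 has {B,C,D}; column 2 has {C,D,E}, so it must be A.
(r4,c2): row 4 has {A,E}; column 2 has {A,C,D,E}, so it must be B.
(r4,c3): row 4 has {A,B,E}; column 3 has {A,C,E}, so it must be D.
(r5,c4): row 5 has {D,E}; column 4 has {A,B,D,E}, so it must be C.
(r5,c5): row 5 has {C,D,E}; column 5 has {A,D}, so it must be B.
(r1,c5): row 1 has {A,D,E}; column 5 has {A,B,D}, so it must be C.
(r2,c3): row 2 has {A,C}; column 3 has {A,C,D,E}, so it must be B.
(r2,c5): row 2 has {A,B,C}; column 5 has {A,B,C,D}, so it must be E.
(r3,c1): row 3 has {A,B,C,D}; column 1 is empty so far, so it must be E.
(r4,c1): row 4 has {A,B,D,E}; column 1 has {E}, so it must be C.
(r5,c1): row 5 has {B,C,D,E}; column 1 has {C,E}, so it must be A.
(r1,c1): row 1 has {A,C,D,E}; column 1 has {A,C,E}, so it must be B.
(r2,c1): row 2 has {A,B,C,E}; column 1 has {A,B,C,E}, so it must be D.

B E A D C / D C B A E / E A C B D / C B D E A / A D E C B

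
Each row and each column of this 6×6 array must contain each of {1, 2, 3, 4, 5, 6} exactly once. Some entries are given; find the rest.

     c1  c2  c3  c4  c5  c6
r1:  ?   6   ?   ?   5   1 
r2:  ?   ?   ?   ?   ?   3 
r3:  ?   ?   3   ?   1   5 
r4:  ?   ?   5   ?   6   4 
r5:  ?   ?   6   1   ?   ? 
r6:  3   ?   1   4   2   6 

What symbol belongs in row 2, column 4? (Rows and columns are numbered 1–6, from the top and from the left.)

5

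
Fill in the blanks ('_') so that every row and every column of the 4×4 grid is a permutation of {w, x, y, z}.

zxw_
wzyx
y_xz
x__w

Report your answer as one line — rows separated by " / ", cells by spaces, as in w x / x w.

z x w y / w z y x / y w x z / x y z w

row 1 has {w,x,z}; column 4 has {w,x,z} — only y is left for (r1,c4).
row 3 has {x,y,z}; column 2 has {x,z} — only w is left for (r3,c2).
row 4 has {w,x}; column 2 has {w,x,z} — only y is left for (r4,c2).
row 4 has {w,x,y}; column 3 has {w,x,y} — only z is left for (r4,c3).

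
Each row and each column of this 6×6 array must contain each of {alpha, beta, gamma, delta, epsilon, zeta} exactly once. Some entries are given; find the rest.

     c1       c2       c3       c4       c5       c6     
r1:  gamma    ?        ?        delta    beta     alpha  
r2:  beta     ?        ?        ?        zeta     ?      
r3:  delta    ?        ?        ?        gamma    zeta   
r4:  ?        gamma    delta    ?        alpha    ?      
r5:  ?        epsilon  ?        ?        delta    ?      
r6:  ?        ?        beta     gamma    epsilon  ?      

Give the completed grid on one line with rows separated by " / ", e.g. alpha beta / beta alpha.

gamma zeta epsilon delta beta alpha / beta delta gamma alpha zeta epsilon / delta beta alpha epsilon gamma zeta / epsilon gamma delta zeta alpha beta / alpha epsilon zeta beta delta gamma / zeta alpha beta gamma epsilon delta

At row 1, column 2: row 1 has {alpha,beta,gamma,delta}; column 2 has {gamma,epsilon}; that leaves zeta.
At row 1, column 3: row 1 has {alpha,beta,gamma,delta,zeta}; column 3 has {beta,delta}; that leaves epsilon.
At row 3, column 3: row 3 has {gamma,delta,zeta}; column 3 has {beta,delta,epsilon}; that leaves alpha.
At row 6, column 6: row 6 has {beta,gamma,epsilon}; column 6 has {alpha,zeta}; that leaves delta.
At row 2, column 3: row 2 has {beta,zeta}; column 3 has {alpha,beta,delta,epsilon}; that leaves gamma.
At row 2, column 6: row 2 has {beta,gamma,zeta}; column 6 has {alpha,delta,zeta}; that leaves epsilon.
At row 3, column 2: row 3 has {alpha,gamma,delta,zeta}; column 2 has {gamma,epsilon,zeta}; that leaves beta.
At row 3, column 4: row 3 has {alpha,beta,gamma,delta,zeta}; column 4 has {gamma,delta}; that leaves epsilon.
At row 4, column 6: row 4 has {alpha,gamma,delta}; column 6 has {alpha,delta,epsilon,zeta}; that leaves beta.
At row 5, column 3: row 5 has {delta,epsilon}; column 3 has {alpha,beta,gamma,delta,epsilon}; that leaves zeta.
At row 5, column 6: row 5 has {delta,epsilon,zeta}; column 6 has {alpha,beta,delta,epsilon,zeta}; that leaves gamma.
At row 6, column 2: row 6 has {beta,gamma,delta,epsilon}; column 2 has {beta,gamma,epsilon,zeta}; that leaves alpha.
At row 2, column 2: row 2 has {beta,gamma,epsilon,zeta}; column 2 has {alpha,beta,gamma,epsilon,zeta}; that leaves delta.
At row 2, column 4: row 2 has {beta,gamma,delta,epsilon,zeta}; column 4 has {gamma,delta,epsilon}; that leaves alpha.
At row 4, column 4: row 4 has {alpha,beta,gamma,delta}; column 4 has {alpha,gamma,delta,epsilon}; that leaves zeta.
At row 5, column 1: row 5 has {gamma,delta,epsilon,zeta}; column 1 has {beta,gamma,delta}; that leaves alpha.
At row 5, column 4: row 5 has {alpha,gamma,delta,epsilon,zeta}; column 4 has {alpha,gamma,delta,epsilon,zeta}; that leaves beta.
At row 6, column 1: row 6 has {alpha,beta,gamma,delta,epsilon}; column 1 has {alpha,beta,gamma,delta}; that leaves zeta.
At row 4, column 1: row 4 has {alpha,beta,gamma,delta,zeta}; column 1 has {alpha,beta,gamma,delta,zeta}; that leaves epsilon.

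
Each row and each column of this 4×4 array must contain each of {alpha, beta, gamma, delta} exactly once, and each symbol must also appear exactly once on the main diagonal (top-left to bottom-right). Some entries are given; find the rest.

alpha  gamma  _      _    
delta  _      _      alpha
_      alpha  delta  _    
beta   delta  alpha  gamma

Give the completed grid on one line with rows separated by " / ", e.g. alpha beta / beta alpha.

alpha gamma beta delta / delta beta gamma alpha / gamma alpha delta beta / beta delta alpha gamma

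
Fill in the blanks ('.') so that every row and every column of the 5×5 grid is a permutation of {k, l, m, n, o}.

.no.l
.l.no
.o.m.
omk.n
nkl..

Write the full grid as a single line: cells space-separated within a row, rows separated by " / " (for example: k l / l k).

m n o k l / k l m n o / l o n m k / o m k l n / n k l o m

(r1,c4) = k
(r2,c3) = m
(r3,c3) = n
(r3,c5) = k
(r4,c4) = l
(r5,c4) = o
(r5,c5) = m
(r1,c1) = m
(r2,c1) = k
(r3,c1) = l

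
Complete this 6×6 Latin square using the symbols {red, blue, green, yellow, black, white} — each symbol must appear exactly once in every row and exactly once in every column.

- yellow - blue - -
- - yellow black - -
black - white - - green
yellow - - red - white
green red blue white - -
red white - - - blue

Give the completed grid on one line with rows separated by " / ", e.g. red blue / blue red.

(r1,c1) = white
(r2,c1) = blue
(r2,c2) = green
(r2,c6) = red
(r3,c2) = blue
(r3,c4) = yellow
(r3,c5) = red
(r4,c2) = black
(r4,c3) = green
(r4,c5) = blue
(r6,c3) = black
(r6,c4) = green
(r6,c5) = yellow
(r1,c3) = red
(r1,c6) = black
(r2,c5) = white
(r5,c5) = black
(r5,c6) = yellow
(r1,c5) = green

white yellow red blue green black / blue green yellow black white red / black blue white yellow red green / yellow black green red blue white / green red blue white black yellow / red white black green yellow blue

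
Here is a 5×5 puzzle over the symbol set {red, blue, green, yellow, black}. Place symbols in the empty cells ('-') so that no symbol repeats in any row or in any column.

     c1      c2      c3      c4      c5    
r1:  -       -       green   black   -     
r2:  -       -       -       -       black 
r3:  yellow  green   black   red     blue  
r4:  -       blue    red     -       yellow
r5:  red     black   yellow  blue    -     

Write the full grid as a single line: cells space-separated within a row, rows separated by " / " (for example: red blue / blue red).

(r1,c1) = blue
(r1,c5) = red
(r2,c1) = green
(r2,c3) = blue
(r2,c4) = yellow
(r4,c1) = black
(r4,c4) = green
(r5,c5) = green
(r1,c2) = yellow
(r2,c2) = red

blue yellow green black red / green red blue yellow black / yellow green black red blue / black blue red green yellow / red black yellow blue green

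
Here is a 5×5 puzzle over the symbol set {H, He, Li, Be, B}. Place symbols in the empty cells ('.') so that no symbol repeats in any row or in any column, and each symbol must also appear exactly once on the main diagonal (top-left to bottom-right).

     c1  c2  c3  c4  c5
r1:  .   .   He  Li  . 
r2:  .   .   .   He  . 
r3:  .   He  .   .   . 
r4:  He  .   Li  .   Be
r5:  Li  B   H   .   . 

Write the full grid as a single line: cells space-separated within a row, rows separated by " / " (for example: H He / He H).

(r4,c2): row 4 has {He,Li,Be}; column 2 has {He,B}, so it must be H.
(r4,c4): row 4 has {H,He,Li,Be}; column 4 has {He,Li}; the diagonal is empty so far, so it must be B.
(r5,c4): row 5 has {H,Li,B}; column 4 has {He,Li,B}, so it must be Be.
(r5,c5): row 5 has {H,Li,Be,B}; column 5 has {Be}; the diagonal has {B}, so it must be He.
(r1,c2): row 1 has {He,Li}; column 2 has {H,He,B}, so it must be Be.
(r2,c2): row 2 has {He}; column 2 has {H,He,Be,B}; the diagonal has {He,B}, so it must be Li.
(r3,c3): row 3 has {He}; column 3 has {H,He,Li}; the diagonal has {He,Li,B}, so it must be Be.
(r3,c4): row 3 has {He,Be}; column 4 has {He,Li,Be,B}, so it must be H.
(r1,c1): row 1 has {He,Li,Be}; column 1 has {He,Li}; the diagonal has {He,Li,Be,B}, so it must be H.
(r1,c5): row 1 has {H,He,Li,Be}; column 5 has {He,Be}, so it must be B.
(r2,c3): row 2 has {He,Li}; column 3 has {H,He,Li,Be}, so it must be B.
(r2,c5): row 2 has {He,Li,B}; column 5 has {He,Be,B}, so it must be H.
(r3,c1): row 3 has {H,He,Be}; column 1 has {H,He,Li}, so it must be B.
(r3,c5): row 3 has {H,He,Be,B}; column 5 has {H,He,Be,B}, so it must be Li.
(r2,c1): row 2 has {H,He,Li,B}; column 1 has {H,He,Li,B}, so it must be Be.

H Be He Li B / Be Li B He H / B He Be H Li / He H Li B Be / Li B H Be He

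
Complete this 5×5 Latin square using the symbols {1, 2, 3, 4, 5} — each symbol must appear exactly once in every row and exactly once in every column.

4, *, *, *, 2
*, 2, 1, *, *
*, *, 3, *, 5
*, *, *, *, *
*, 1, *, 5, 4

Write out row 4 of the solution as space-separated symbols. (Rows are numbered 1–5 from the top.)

2 5 4 3 1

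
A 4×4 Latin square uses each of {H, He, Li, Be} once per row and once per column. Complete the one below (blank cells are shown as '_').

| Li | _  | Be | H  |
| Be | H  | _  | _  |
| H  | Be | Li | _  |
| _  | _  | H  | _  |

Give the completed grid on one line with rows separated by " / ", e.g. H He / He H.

Li He Be H / Be H He Li / H Be Li He / He Li H Be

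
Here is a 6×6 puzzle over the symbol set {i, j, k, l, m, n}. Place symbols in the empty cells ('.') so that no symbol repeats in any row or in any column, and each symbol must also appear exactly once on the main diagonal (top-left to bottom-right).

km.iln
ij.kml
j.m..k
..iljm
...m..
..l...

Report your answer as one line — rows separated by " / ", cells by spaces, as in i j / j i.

row 1 has {i,k,l,m,n}; column 3 has {i,l,m} — only j is left for (r1,c3).
row 2 has {i,j,k,l,m}; column 3 has {i,j,l,m} — only n is left for (r2,c3).
row 3 has {j,k,m}; column 4 has {i,k,l,m} — only n is left for (r3,c4).
row 3 has {j,k,m,n}; column 5 has {j,l,m} — only i is left for (r3,c5).
row 4 has {i,j,l,m}; column 1 has {i,j,k} — only n is left for (r4,c1).
row 4 has {i,j,l,m,n}; column 2 has {j,m} — only k is left for (r4,c2).
row 5 has {m}; column 1 has {i,j,k,n} — only l is left for (r5,c1).
row 5 has {l,m}; column 3 has {i,j,l,m,n} — only k is left for (r5,c3).
row 5 has {k,l,m}; column 5 has {i,j,l,m}; the diagonal has {j,k,l,m} — only n is left for (r5,c5).
row 6 has {l}; column 1 has {i,j,k,l,n} — only m is left for (r6,c1).
row 6 has {l,m}; column 4 has {i,k,l,m,n} — only j is left for (r6,c4).
row 6 has {j,l,m}; column 5 has {i,j,l,m,n} — only k is left for (r6,c5).
row 6 has {j,k,l,m}; column 6 has {k,l,m,n}; the diagonal has {j,k,l,m,n} — only i is left for (r6,c6).
row 3 has {i,j,k,m,n}; column 2 has {j,k,m} — only l is left for (r3,c2).
row 5 has {k,l,m,n}; column 2 has {j,k,l,m} — only i is left for (r5,c2).
row 5 has {i,k,l,m,n}; column 6 has {i,k,l,m,n} — only j is left for (r5,c6).
row 6 has {i,j,k,l,m}; column 2 has {i,j,k,l,m} — only n is left for (r6,c2).

k m j i l n / i j n k m l / j l m n i k / n k i l j m / l i k m n j / m n l j k i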